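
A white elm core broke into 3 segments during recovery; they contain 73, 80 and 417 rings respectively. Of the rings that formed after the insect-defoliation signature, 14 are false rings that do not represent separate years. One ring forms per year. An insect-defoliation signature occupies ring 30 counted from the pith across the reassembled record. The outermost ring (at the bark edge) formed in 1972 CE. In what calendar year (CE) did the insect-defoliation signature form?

1446 CE

Total rings = 73 + 80 + 417 = 570.
The insect-defoliation signature sits at ring 30 from the pith, so 570 − 30 = 540 rings formed after it.
Excluding 14 false rings: 540 − 14 = 526.
Counting back 526 years from 1972 CE places the insect-defoliation signature in 1972 − 526 = 1446 CE.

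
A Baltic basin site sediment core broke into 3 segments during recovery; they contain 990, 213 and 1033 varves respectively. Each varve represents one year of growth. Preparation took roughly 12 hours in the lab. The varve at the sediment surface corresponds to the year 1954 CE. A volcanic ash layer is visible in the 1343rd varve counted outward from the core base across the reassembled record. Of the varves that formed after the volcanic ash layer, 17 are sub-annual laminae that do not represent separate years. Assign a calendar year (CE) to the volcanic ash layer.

1078 CE

Total varves = 990 + 213 + 1033 = 2236.
2236 − 1343 = 893 varves lie beyond the volcanic ash layer toward the sediment surface.
893 − 17 false = 876 true varves after the volcanic ash layer.
The varve at the sediment surface is 1954 CE, so the volcanic ash layer dates to 1954 − 876 = 1078 CE.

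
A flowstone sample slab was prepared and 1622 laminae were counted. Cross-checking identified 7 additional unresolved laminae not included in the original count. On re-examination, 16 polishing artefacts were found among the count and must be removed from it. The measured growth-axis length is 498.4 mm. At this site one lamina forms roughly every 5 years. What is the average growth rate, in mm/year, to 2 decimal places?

0.06 mm/year

After corrections the count is 1622 − 16 + 7 = 1613 laminae.
Multiplying by 5 years per lamina: 1613 × 5 = 8065 years.
Extension rate ≈ 498.4 / 8065 = 0.06 mm/year.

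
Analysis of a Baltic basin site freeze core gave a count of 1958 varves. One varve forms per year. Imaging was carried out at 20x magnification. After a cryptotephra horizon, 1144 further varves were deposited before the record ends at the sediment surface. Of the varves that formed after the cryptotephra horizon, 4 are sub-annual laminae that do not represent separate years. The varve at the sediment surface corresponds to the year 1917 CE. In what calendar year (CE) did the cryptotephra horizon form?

777 CE

1144 varves formed after the cryptotephra horizon.
1144 − 4 false = 1140 true varves after the cryptotephra horizon.
The varve at the sediment surface is 1917 CE, so the cryptotephra horizon dates to 1917 − 1140 = 777 CE.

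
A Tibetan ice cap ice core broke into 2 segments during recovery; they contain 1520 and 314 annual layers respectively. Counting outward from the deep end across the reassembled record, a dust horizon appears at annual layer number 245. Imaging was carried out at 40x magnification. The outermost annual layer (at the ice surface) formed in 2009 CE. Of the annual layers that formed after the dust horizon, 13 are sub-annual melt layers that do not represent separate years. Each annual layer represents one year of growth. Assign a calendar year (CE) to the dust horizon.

433 CE

Total annual layers = 1520 + 314 = 1834.
The dust horizon sits at annual layer 245 from the deep end, so 1834 − 245 = 1589 annual layers formed after it.
Excluding 13 false annual layers: 1589 − 13 = 1576.
Counting back 1576 years from 2009 CE places the dust horizon in 2009 − 1576 = 433 CE.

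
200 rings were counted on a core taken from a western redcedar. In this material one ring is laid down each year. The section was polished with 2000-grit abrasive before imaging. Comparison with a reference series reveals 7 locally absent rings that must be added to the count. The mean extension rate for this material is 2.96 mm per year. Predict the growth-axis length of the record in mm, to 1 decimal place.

612.7 mm

Adjusted count: 200 + 7 = 207 rings.
207 years at 2.96 mm/year gives 2.96 × 207 = 612.7 mm.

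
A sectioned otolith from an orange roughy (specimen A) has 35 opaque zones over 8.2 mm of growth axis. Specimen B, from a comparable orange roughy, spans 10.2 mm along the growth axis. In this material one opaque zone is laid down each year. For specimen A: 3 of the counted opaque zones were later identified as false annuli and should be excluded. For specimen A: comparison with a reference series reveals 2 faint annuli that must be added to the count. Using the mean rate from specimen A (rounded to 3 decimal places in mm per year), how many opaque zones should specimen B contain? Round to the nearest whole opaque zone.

42 opaque zones

Specimen A: after corrections the count is 35 − 3 + 2 = 34 opaque zones.
A: Extension rate ≈ 8.2 / 34 = 0.241 mm/yr.
B spans 10.2 / 0.241 = 42.32 years ≈ 42 opaque zones.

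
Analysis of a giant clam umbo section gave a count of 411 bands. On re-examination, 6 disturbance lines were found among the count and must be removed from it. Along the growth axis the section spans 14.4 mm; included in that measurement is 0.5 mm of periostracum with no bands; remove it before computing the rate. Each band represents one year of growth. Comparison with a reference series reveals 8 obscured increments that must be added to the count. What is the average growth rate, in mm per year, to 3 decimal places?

True band count = 411 − 6 + 8 = 413.
Net length = 14.4 − 0.5 = 13.9 mm.
13.9 mm over 413 years gives 13.9 / 413 ≈ 0.034 mm per year.

0.034 mm per year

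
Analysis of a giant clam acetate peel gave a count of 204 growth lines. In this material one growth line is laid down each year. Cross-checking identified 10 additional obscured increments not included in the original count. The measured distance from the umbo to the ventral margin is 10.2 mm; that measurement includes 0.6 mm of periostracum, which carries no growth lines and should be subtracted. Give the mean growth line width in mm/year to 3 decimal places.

0.045 mm/year

True growth line count = 204 + 10 = 214.
Removing the 0.6 mm offcut leaves 10.2 − 0.6 = 9.6 mm.
Mean rate = 9.6 mm / 214 years ≈ 0.045 mm/year.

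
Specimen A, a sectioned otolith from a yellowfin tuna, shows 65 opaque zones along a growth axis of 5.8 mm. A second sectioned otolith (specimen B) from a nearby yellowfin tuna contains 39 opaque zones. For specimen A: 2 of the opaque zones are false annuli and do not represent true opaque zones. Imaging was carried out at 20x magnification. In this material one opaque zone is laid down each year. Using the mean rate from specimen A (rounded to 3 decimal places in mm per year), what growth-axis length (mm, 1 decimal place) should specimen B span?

Specimen A: true opaque zone count = 65 − 2 = 63.
A: 5.8 mm over 63 years gives 5.8 / 63 ≈ 0.092 mm/yr.
B's length ≈ 0.092 × 39 = 3.6 mm.

3.6 mm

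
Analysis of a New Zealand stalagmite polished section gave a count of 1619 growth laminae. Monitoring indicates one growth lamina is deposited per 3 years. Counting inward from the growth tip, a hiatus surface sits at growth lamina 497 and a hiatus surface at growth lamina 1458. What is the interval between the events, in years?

2883 years

The two markers are separated by 1458 − 497 = 961 growth laminae.
Multiplying by 3 years per growth lamina: 961 × 3 = 2883 years.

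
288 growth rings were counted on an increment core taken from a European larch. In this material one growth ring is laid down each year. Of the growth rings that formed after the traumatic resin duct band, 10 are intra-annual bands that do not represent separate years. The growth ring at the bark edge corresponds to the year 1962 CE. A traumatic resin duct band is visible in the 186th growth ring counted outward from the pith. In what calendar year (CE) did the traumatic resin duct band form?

288 − 186 = 102 growth rings lie beyond the traumatic resin duct band toward the bark edge.
Excluding 10 false growth rings: 102 − 10 = 92.
The growth ring at the bark edge is 1962 CE, so the traumatic resin duct band dates to 1962 − 92 = 1870 CE.

1870 CE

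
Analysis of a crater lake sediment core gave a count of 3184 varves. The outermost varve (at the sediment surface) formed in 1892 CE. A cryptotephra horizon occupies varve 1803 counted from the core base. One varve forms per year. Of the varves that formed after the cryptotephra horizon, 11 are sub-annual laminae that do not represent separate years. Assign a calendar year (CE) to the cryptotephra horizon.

The cryptotephra horizon sits at varve 1803 from the core base, so 3184 − 1803 = 1381 varves formed after it.
Removing the 11 false varves leaves 1381 − 11 = 1370 true varves beyond the cryptotephra horizon.
The varve at the sediment surface is 1892 CE, so the cryptotephra horizon dates to 1892 − 1370 = 522 CE.

522 CE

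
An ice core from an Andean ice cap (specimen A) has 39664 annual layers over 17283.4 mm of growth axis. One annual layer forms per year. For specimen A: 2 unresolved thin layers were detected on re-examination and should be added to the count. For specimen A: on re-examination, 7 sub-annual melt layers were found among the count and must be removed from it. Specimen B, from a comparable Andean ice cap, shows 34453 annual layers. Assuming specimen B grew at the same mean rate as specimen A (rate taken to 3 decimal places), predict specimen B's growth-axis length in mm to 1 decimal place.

15021.5 mm

Specimen A: correcting the raw count gives 39664 − 7 + 2 = 39659 true annual layers.
A: 17283.4 mm over 39659 years gives 17283.4 / 39659 ≈ 0.436 mm/yr.
For B, 0.436 mm/year × 34453 years = 15021.5 mm.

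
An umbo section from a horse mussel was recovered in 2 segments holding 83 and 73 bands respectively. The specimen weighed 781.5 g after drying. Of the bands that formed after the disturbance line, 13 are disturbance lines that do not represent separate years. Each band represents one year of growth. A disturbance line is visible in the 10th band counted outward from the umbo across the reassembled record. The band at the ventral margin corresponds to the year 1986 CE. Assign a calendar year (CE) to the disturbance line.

1853 CE

Total bands = 83 + 73 = 156.
156 − 10 = 146 bands lie beyond the disturbance line toward the ventral margin.
146 − 13 false = 133 true bands after the disturbance line.
Counting back 133 years from 1986 CE places the disturbance line in 1986 − 133 = 1853 CE.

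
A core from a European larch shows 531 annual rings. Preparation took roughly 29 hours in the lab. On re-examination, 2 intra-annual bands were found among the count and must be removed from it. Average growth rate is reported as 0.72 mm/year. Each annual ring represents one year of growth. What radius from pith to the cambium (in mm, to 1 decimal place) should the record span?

True annual ring count = 531 − 2 = 529.
529 years at 0.72 mm/year gives 0.72 × 529 = 380.9 mm.

380.9 mm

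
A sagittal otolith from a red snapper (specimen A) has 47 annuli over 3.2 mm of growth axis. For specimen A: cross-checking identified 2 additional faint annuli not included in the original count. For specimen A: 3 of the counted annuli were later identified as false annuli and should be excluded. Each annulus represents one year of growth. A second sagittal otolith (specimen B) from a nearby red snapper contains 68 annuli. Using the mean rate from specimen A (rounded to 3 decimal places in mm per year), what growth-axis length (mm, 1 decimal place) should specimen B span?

4.8 mm

Specimen A: correcting the raw count gives 47 − 3 + 2 = 46 true annuli.
A: Mean rate = 3.2 mm / 46 years ≈ 0.070 mm/year.
For B, 0.070 mm/year × 68 years = 4.8 mm.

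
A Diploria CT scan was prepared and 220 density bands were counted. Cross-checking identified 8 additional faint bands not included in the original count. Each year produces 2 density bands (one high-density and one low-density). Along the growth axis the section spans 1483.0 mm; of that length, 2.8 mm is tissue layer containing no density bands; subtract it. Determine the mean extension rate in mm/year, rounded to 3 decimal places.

12.984 mm/year

After corrections the count is 220 + 8 = 228 density bands.
Dividing by 2 density bands per year: 228 / 2 = 114 years.
Net length = 1483.0 − 2.8 = 1480.2 mm.
1480.2 mm over 114 years gives 1480.2 / 114 ≈ 12.984 mm/year.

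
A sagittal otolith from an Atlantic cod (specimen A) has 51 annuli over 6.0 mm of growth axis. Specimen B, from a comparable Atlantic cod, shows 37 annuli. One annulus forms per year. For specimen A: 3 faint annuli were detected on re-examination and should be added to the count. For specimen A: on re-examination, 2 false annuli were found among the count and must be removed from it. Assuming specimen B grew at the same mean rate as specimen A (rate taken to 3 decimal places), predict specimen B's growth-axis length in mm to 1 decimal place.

Specimen A: adjusted count: 51 − 2 + 3 = 52 annuli.
A: 6.0 mm over 52 years gives 6.0 / 52 ≈ 0.115 mm/year.
Length of B = 0.115 × 37 = 4.3 mm.

4.3 mm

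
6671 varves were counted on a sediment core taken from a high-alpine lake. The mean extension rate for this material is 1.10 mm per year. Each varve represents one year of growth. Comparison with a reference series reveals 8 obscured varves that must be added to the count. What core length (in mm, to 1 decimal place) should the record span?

After corrections the count is 6671 + 8 = 6679 varves.
Predicted length = 1.10 mm/year × 6679 years = 7346.9 mm.

7346.9 mm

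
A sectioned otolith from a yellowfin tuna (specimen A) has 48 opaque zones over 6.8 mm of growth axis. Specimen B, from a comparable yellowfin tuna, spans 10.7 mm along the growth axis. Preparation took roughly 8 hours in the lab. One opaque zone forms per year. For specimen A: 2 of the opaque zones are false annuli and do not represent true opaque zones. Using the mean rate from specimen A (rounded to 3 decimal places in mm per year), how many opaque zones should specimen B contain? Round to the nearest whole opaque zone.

72 opaque zones

Specimen A: correcting the raw count gives 48 − 2 = 46 true opaque zones.
A: Mean rate = 6.8 mm / 46 years ≈ 0.148 mm/year.
For B, 10.7 / 0.148 = 72.30 years ≈ 72 opaque zones.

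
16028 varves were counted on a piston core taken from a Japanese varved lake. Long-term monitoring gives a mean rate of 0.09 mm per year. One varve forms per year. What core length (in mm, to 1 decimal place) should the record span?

16028 years of growth are recorded.
Length ≈ 0.09 × 16028 = 1442.5 mm.

1442.5 mm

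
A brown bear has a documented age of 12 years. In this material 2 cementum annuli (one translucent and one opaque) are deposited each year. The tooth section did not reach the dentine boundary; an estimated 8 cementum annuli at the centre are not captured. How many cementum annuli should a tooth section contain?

16 cementum annuli

With 2 cementum annuli per year, 12 years would produce 12 × 2 = 24 cementum annuli.
24 − 8 missed = 16 cementum annuli expected in the prepared section.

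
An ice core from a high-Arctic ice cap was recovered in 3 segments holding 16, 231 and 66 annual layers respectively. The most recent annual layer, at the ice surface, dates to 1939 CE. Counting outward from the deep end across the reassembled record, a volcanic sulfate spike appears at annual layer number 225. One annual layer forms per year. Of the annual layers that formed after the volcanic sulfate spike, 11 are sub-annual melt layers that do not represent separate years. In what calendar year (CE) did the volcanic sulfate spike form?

1862 CE

Total annual layers = 16 + 231 + 66 = 313.
The volcanic sulfate spike sits at annual layer 225 from the deep end, so 313 − 225 = 88 annual layers formed after it.
Excluding 11 false annual layers: 88 − 11 = 77.
The annual layer at the ice surface is 1939 CE, so the volcanic sulfate spike dates to 1939 − 77 = 1862 CE.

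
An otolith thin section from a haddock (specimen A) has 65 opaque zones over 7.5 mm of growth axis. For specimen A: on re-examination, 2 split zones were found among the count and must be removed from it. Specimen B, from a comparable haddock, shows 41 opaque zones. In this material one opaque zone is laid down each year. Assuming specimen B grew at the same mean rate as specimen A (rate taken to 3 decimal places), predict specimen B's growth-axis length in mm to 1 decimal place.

4.9 mm

Specimen A: adjusted count: 65 − 2 = 63 opaque zones.
A: Mean rate = 7.5 mm / 63 years ≈ 0.119 mm/yr.
B's length ≈ 0.119 × 41 = 4.9 mm.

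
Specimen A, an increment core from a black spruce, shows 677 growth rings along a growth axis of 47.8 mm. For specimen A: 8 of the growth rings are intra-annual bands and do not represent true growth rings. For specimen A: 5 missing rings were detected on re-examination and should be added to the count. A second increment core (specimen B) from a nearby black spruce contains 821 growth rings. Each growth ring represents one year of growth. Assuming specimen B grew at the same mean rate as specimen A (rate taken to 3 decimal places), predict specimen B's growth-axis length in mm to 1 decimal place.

Specimen A: correcting the raw count gives 677 − 8 + 5 = 674 true growth rings.
A: 47.8 mm over 674 years gives 47.8 / 674 ≈ 0.071 mm/year.
For B, 0.071 mm/year × 821 years = 58.3 mm.

58.3 mm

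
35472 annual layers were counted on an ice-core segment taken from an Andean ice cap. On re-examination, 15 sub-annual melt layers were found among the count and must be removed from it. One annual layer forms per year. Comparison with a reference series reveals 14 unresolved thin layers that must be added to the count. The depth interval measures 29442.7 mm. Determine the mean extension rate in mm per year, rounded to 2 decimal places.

0.83 mm per year

Correcting the raw count gives 35472 − 15 + 14 = 35471 true annual layers.
Mean rate = 29442.7 mm / 35471 years ≈ 0.83 mm per year.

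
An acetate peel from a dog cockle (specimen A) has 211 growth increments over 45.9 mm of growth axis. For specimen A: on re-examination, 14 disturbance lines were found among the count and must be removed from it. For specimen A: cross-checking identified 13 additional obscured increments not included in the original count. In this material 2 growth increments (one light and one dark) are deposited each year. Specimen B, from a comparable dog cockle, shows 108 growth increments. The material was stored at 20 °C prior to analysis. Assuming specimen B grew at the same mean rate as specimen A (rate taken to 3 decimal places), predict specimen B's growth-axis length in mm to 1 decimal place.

23.6 mm

Specimen A: after corrections the count is 211 − 14 + 13 = 210 growth increments.
Specimen A: 210 growth increments at 2 per year is 210 / 2 = 105 years.
A: Mean rate = 45.9 mm / 105 years ≈ 0.437 mm per year.
Specimen B: with 2 growth increments per year, 108 / 2 = 54 years. For B, 0.437 mm/year × 54 years = 23.6 mm.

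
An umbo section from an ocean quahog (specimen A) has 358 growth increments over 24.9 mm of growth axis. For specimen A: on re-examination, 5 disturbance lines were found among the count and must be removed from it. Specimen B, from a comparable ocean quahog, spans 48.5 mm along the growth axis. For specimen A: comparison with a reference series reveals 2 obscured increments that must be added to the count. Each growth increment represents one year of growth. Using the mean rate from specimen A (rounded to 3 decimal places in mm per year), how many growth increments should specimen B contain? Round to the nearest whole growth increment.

693 growth increments

Specimen A: adjusted count: 358 − 5 + 2 = 355 growth increments.
A: 24.9 mm over 355 years gives 24.9 / 355 ≈ 0.070 mm/year.
B spans 48.5 / 0.070 = 692.86 years ≈ 693 growth increments.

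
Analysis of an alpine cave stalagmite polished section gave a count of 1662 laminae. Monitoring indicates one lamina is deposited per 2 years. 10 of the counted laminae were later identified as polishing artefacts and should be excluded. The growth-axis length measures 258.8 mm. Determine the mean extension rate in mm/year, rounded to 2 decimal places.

0.08 mm/year

Adjusted count: 1662 − 10 = 1652 laminae.
At 2 years per lamina, 1652 × 2 = 3304 years.
258.8 mm over 3304 years gives 258.8 / 3304 ≈ 0.08 mm/year.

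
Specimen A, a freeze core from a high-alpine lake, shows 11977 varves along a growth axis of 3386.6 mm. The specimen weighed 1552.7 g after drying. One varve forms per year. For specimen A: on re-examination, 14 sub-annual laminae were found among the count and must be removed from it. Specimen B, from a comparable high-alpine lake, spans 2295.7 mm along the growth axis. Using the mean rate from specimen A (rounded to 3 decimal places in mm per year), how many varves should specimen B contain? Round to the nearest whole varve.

8112 varves

Specimen A: adjusted count: 11977 − 14 = 11963 varves.
A: Mean rate = 3386.6 mm / 11963 years ≈ 0.283 mm per year.
For B, 2295.7 / 0.283 = 8112.01 years ≈ 8112 varves.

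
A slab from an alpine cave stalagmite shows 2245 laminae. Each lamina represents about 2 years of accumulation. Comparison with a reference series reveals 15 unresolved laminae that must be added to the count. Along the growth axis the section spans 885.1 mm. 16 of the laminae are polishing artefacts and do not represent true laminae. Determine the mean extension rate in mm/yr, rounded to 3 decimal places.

0.197 mm/yr

Correcting the raw count gives 2245 − 16 + 15 = 2244 true laminae.
Multiplying by 2 years per lamina: 2244 × 2 = 4488 years.
Mean rate = 885.1 mm / 4488 years ≈ 0.197 mm/yr.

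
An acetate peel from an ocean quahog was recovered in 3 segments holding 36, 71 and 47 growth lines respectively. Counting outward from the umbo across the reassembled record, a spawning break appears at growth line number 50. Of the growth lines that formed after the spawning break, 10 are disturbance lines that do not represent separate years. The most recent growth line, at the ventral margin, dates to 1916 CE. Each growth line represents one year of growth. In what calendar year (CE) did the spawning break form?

Total growth lines = 36 + 71 + 47 = 154.
Between growth line 50 and the ventral margin there are 154 − 50 = 104 growth lines.
104 − 10 false = 94 true growth lines after the spawning break.
1916 − 94 = 1822 CE.

1822 CE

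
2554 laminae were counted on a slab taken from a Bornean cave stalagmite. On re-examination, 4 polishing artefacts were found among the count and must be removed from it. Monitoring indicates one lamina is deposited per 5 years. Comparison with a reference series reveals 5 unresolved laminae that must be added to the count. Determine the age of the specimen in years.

12775 years

Correcting the raw count gives 2554 − 4 + 5 = 2555 true laminae.
At 5 years per lamina, 2555 × 5 = 12775 years.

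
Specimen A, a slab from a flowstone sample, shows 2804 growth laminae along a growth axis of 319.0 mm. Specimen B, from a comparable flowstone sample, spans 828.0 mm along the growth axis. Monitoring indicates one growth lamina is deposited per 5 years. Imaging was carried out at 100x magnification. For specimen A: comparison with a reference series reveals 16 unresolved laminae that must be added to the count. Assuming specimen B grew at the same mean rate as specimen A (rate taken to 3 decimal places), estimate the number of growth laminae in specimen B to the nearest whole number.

7200 growth laminae

Specimen A: after corrections the count is 2804 + 16 = 2820 growth laminae.
Specimen A: at 5 years per growth lamina, 2820 × 5 = 14100 years.
A: Mean rate = 319.0 mm / 14100 years ≈ 0.023 mm/year.
Specimen B: 828.0 mm / 0.023 mm per year = 36000.00 years; at 5 years per growth lamina that is 36000.00 / 5 ≈ 7200 growth laminae.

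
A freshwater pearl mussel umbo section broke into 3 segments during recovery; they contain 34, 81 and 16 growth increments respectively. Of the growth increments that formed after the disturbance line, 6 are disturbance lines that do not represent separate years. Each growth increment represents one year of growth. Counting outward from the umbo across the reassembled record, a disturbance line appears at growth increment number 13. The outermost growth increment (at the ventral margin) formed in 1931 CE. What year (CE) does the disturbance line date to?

Total growth increments = 34 + 81 + 16 = 131.
Between growth increment 13 and the ventral margin there are 131 − 13 = 118 growth increments.
118 − 6 false = 112 true growth increments after the disturbance line.
The growth increment at the ventral margin is 1931 CE, so the disturbance line dates to 1931 − 112 = 1819 CE.

1819 CE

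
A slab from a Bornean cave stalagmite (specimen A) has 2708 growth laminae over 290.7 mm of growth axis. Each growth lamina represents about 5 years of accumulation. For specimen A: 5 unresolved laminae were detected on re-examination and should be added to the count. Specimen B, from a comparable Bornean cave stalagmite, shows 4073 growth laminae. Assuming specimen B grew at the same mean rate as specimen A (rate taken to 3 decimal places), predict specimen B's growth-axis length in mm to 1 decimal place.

Specimen A: after corrections the count is 2708 + 5 = 2713 growth laminae.
Specimen A: 2713 growth laminae at 5 years each span 2713 × 5 = 13565 years.
A: Mean rate = 290.7 mm / 13565 years ≈ 0.021 mm/year.
Specimen B: at 5 years per growth lamina, 4073 × 5 = 20365 years. Length of B = 0.021 × 20365 = 427.7 mm.

427.7 mm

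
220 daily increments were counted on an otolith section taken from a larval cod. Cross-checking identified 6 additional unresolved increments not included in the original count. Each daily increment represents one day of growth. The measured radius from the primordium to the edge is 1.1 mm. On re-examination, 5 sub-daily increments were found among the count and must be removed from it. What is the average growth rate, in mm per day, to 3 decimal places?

0.005 mm per day

Correcting the raw count gives 220 − 5 + 6 = 221 true daily increments.
Mean rate = 1.1 mm / 221 days ≈ 0.005 mm per day.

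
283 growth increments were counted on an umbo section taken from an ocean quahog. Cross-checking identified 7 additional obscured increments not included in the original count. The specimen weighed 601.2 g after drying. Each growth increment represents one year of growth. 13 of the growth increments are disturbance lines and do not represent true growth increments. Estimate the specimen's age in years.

Adjusted count: 283 − 13 + 7 = 277 growth increments.
One growth increment per year makes the duration 277 years.

277 years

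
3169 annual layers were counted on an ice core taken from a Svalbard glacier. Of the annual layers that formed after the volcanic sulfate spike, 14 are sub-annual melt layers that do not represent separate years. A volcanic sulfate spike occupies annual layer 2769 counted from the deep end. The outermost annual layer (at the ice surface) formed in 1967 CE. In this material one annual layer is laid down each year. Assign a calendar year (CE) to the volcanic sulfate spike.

3169 − 2769 = 400 annual layers lie beyond the volcanic sulfate spike toward the ice surface.
400 − 14 false = 386 true annual layers after the volcanic sulfate spike.
Counting back 386 years from 1967 CE places the volcanic sulfate spike in 1967 − 386 = 1581 CE.

1581 CE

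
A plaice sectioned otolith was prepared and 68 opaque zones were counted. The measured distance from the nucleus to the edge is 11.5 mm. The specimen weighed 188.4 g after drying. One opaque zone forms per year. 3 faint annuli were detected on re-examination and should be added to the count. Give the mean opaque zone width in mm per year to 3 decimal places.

Correcting the raw count gives 68 + 3 = 71 true opaque zones.
Extension rate ≈ 11.5 / 71 = 0.162 mm per year.

0.162 mm per year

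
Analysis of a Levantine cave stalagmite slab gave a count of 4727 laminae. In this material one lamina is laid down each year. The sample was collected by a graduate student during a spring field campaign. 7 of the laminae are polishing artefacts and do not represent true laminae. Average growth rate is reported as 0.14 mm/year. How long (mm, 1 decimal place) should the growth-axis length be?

Correcting the raw count gives 4727 − 7 = 4720 true laminae.
4720 years at 0.14 mm/year gives 0.14 × 4720 = 660.8 mm.

660.8 mm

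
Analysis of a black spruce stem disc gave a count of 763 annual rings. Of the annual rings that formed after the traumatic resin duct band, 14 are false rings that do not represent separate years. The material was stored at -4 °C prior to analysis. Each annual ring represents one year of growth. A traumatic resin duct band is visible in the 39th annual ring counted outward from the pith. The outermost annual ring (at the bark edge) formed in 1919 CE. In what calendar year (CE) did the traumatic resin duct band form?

Between annual ring 39 and the bark edge there are 763 − 39 = 724 annual rings.
Excluding 14 false annual rings: 724 − 14 = 710.
1919 − 710 = 1209 CE.

1209 CE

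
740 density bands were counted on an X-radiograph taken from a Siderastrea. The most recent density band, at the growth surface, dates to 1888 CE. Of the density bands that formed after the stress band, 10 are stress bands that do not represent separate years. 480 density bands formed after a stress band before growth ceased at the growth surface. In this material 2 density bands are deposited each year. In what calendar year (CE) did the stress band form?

There are 480 density bands younger than the stress band.
Removing the 10 false density bands leaves 480 − 10 = 470 true density bands beyond the stress band.
470 density bands at 2 per year is 470 / 2 = 235 years.
The density band at the growth surface is 1888 CE, so the stress band dates to 1888 − 235 = 1653 CE.

1653 CE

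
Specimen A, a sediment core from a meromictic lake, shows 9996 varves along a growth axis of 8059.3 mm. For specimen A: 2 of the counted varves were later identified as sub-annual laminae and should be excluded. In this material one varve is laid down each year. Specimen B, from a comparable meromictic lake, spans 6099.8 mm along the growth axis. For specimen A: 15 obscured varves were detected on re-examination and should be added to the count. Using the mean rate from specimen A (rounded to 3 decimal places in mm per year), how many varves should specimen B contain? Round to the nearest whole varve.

7577 varves

Specimen A: correcting the raw count gives 9996 − 2 + 15 = 10009 true varves.
A: Extension rate ≈ 8059.3 / 10009 = 0.805 mm per year.
B spans 6099.8 / 0.805 = 7577.39 years ≈ 7577 varves.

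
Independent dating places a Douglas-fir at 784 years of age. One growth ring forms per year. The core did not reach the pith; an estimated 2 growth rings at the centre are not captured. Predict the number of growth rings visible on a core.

782 growth rings

One growth ring per year gives 784 growth rings over 784 years.
Less the 2 uncaptured growth rings: 784 − 2 = 782.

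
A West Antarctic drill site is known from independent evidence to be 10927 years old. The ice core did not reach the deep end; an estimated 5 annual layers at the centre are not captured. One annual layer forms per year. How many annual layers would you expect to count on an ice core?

10922 annual layers

One annual layer per year gives 10927 annual layers over 10927 years.
10927 − 5 missed = 10922 annual layers expected in the prepared section.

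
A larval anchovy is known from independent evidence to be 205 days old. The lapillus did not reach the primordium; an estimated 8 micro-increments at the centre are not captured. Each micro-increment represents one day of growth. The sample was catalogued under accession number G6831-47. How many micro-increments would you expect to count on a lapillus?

One micro-increment per day gives 205 micro-increments over 205 days.
Less the 8 uncaptured micro-increments: 205 − 8 = 197.

197 micro-increments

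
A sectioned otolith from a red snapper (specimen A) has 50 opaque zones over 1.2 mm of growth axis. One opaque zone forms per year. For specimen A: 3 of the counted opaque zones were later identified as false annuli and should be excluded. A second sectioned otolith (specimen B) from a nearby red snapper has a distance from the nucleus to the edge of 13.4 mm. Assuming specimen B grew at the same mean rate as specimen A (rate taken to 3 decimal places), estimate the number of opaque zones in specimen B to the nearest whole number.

515 opaque zones

Specimen A: adjusted count: 50 − 3 = 47 opaque zones.
A: Extension rate ≈ 1.2 / 47 = 0.026 mm per year.
Specimen B: 13.4 mm / 0.026 mm per year = 515.38 years ≈ 515 opaque zones.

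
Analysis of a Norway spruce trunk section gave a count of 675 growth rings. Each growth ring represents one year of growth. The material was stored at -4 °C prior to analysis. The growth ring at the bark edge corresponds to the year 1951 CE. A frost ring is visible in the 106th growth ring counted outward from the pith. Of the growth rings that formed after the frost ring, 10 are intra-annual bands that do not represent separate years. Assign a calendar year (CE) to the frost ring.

1392 CE

675 − 106 = 569 growth rings lie beyond the frost ring toward the bark edge.
Removing the 10 false growth rings leaves 569 − 10 = 559 true growth rings beyond the frost ring.
The growth ring at the bark edge is 1951 CE, so the frost ring dates to 1951 − 559 = 1392 CE.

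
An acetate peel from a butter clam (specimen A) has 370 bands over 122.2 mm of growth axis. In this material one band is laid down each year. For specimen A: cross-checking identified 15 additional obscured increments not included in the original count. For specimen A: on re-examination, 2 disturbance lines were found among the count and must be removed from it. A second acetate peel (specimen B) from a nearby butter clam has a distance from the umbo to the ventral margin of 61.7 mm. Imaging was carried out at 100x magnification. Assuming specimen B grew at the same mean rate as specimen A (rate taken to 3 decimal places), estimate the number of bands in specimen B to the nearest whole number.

193 bands

Specimen A: adjusted count: 370 − 2 + 15 = 383 bands.
A: 122.2 mm over 383 years gives 122.2 / 383 ≈ 0.319 mm/yr.
B spans 61.7 / 0.319 = 193.42 years ≈ 193 bands.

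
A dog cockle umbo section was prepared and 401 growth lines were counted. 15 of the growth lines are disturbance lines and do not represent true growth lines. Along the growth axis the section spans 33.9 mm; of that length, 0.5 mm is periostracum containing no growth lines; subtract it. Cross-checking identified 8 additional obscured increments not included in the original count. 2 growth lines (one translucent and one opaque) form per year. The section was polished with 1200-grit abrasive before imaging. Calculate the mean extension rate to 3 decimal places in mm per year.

Correcting the raw count gives 401 − 15 + 8 = 394 true growth lines.
With 2 growth lines per year, 394 / 2 = 197 years.
Net length = 33.9 − 0.5 = 33.4 mm.
Extension rate ≈ 33.4 / 197 = 0.170 mm per year.

0.170 mm per year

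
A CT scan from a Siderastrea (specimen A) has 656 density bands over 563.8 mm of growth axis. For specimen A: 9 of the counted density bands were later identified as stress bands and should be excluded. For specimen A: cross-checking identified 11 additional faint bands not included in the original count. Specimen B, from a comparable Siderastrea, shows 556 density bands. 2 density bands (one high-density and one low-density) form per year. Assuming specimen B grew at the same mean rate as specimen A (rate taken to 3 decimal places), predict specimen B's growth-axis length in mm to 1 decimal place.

Specimen A: correcting the raw count gives 656 − 9 + 11 = 658 true density bands.
Specimen A: 658 density bands at 2 per year is 658 / 2 = 329 years.
A: 563.8 mm over 329 years gives 563.8 / 329 ≈ 1.714 mm per year.
Specimen B: 556 density bands at 2 per year is 556 / 2 = 278 years. Length of B = 1.714 × 278 = 476.5 mm.

476.5 mm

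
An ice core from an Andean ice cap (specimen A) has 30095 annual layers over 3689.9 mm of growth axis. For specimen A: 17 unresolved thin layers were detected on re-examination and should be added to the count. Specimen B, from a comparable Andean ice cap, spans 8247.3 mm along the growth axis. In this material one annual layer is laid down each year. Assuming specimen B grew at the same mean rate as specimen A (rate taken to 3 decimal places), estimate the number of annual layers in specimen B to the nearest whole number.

Specimen A: true annual layer count = 30095 + 17 = 30112.
A: Mean rate = 3689.9 mm / 30112 years ≈ 0.123 mm per year.
Specimen B: 8247.3 mm / 0.123 mm per year = 67051.22 years ≈ 67051 annual layers.

67051 annual layers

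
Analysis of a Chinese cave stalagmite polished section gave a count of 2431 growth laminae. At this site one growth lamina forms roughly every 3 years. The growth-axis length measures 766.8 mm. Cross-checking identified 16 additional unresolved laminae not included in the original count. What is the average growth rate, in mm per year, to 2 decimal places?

0.10 mm per year

After corrections the count is 2431 + 16 = 2447 growth laminae.
2447 growth laminae at 3 years each span 2447 × 3 = 7341 years.
Mean rate = 766.8 mm / 7341 years ≈ 0.10 mm per year.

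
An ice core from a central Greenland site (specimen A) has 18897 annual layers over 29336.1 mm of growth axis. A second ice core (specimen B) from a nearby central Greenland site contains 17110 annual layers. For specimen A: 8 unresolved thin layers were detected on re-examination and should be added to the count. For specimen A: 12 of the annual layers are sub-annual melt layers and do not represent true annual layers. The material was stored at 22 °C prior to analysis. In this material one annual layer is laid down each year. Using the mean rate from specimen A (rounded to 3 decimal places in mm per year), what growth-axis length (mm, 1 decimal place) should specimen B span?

26571.8 mm

Specimen A: after corrections the count is 18897 − 12 + 8 = 18893 annual layers.
A: Mean rate = 29336.1 mm / 18893 years ≈ 1.553 mm/year.
B's length ≈ 1.553 × 17110 = 26571.8 mm.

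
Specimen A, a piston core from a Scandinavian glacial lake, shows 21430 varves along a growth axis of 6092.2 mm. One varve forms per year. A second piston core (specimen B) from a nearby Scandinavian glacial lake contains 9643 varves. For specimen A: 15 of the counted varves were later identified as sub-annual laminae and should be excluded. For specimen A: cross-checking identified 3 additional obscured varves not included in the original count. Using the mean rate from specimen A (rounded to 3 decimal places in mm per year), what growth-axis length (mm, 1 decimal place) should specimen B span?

Specimen A: correcting the raw count gives 21430 − 15 + 3 = 21418 true varves.
A: 6092.2 mm over 21418 years gives 6092.2 / 21418 ≈ 0.284 mm/yr.
B's length ≈ 0.284 × 9643 = 2738.6 mm.

2738.6 mm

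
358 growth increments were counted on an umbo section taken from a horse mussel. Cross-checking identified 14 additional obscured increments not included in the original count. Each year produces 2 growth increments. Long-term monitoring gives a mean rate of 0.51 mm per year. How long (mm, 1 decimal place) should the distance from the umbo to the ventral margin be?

94.9 mm

Correcting the raw count gives 358 + 14 = 372 true growth increments.
With 2 growth increments per year, 372 / 2 = 186 years.
186 years at 0.51 mm/year gives 0.51 × 186 = 94.9 mm.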